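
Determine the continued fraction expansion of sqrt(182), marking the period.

[13; (2, 26)]

Write x_i = (sqrt(182) + m_i)/d_i with (m_0, d_0) = (0, 1). a_0 = floor(sqrt(182)) = 13, since 13^2 = 169 <= 182 < 196 = 14^2.
Iterate m_{i+1} = d_i*a_i - m_i, d_{i+1} = (182 - m_{i+1}^2)/d_i, a_{i+1} = floor((a_0 + m_{i+1})/d_{i+1}):
  m_1 = 1*13 - 0 = 13, d_1 = (182 - 13^2)/1 = 13/1 = 13, a_1 = floor((13 + 13)/13) = 2.
  m_2 = 13*2 - 13 = 13, d_2 = (182 - 13^2)/13 = 13/13 = 1, a_2 = floor((13 + 13)/1) = 26.
  m_3 = 1*26 - 13 = 13, d_3 = (182 - 13^2)/1 = 13/1 = 13: (m_3, d_3) = (m_1, d_1) = (13, 13), so from here the quotients repeat a_1, a_2; the period length is 2.
Hence the expansion of sqrt(182) is a_0 = 13 followed by the repeating block 2, 26 (period 2).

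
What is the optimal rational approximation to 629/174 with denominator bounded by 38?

47/13

Expand x = 629/174 as a continued fraction with the Euclidean algorithm:
  629 = 3*174 + 107, so a_0 = 3.
  174 = 1*107 + 67, so a_1 = 1.
  107 = 1*67 + 40, so a_2 = 1.
  67 = 1*40 + 27, so a_3 = 1.
  40 = 1*27 + 13, so a_4 = 1.
  27 = 2*13 + 1, so a_5 = 2.
  13 = 13*1 + 0, so a_6 = 13.
so x = [3; 1, 1, 1, 1, 2, 13].
Convergents (p_i = a_i*p_{i-1} + p_{i-2}, q_i = a_i*q_{i-1} + q_{i-2} with p_{-2}=0, p_{-1}=1, q_{-2}=1, q_{-1}=0), until the denominator exceeds 38:
  i=0: a_0=3, p_0 = 3*1 + 0 = 3, q_0 = 3*0 + 1 = 1.
  i=1: a_1=1, p_1 = 1*3 + 1 = 4, q_1 = 1*1 + 0 = 1.
  i=2: a_2=1, p_2 = 1*4 + 3 = 7, q_2 = 1*1 + 1 = 2.
  i=3: a_3=1, p_3 = 1*7 + 4 = 11, q_3 = 1*2 + 1 = 3.
  i=4: a_4=1, p_4 = 1*11 + 7 = 18, q_4 = 1*3 + 2 = 5.
  i=5: a_5=2, p_5 = 2*18 + 11 = 47, q_5 = 2*5 + 3 = 13.
  i=6: a_6=13, p_6 = 13*47 + 18 = 629, q_6 = 13*13 + 5 = 174.
q_6 = 174 > 38, so the last convergent with denominator <= 38 is p_5/q_5 = 47/13.
The closest fraction with denominator <= 38 is either p_5/q_5 or the intermediate fraction (k*p_5 + p_4)/(k*q_5 + q_4) with the largest k >= 1 whose denominator stays <= 38; these approach x as k grows, and every other convergent or intermediate fraction in range is farther away.
Largest k: floor((38 - q_4)/q_5) = floor((38 - 5)/13) = 2.
That gives (2*47 + 18)/(2*13 + 5) = 112/31.
Compare the errors: |x - 47/13| = |629*13 - 47*174|/(174*13) = 1/2262, and |x - 112/31| = |629*31 - 112*174|/(174*31) = 11/5394.
Cross-multiplying, 1*5394 = 5394 < 24882 = 11*2262, so 1/2262 is smaller: the convergent 47/13 is closer to x than 112/31.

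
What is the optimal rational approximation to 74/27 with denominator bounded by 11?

11/4

Expand x = 74/27 as a continued fraction with the Euclidean algorithm:
  74 = 2*27 + 20, so a_0 = 2.
  27 = 1*20 + 7, so a_1 = 1.
  20 = 2*7 + 6, so a_2 = 2.
  7 = 1*6 + 1, so a_3 = 1.
  6 = 6*1 + 0, so a_4 = 6.
so x = [2; 1, 2, 1, 6].
Convergents (p_i = a_i*p_{i-1} + p_{i-2}, q_i = a_i*q_{i-1} + q_{i-2} with p_{-2}=0, p_{-1}=1, q_{-2}=1, q_{-1}=0), until the denominator exceeds 11:
  i=0: a_0=2, p_0 = 2*1 + 0 = 2, q_0 = 2*0 + 1 = 1.
  i=1: a_1=1, p_1 = 1*2 + 1 = 3, q_1 = 1*1 + 0 = 1.
  i=2: a_2=2, p_2 = 2*3 + 2 = 8, q_2 = 2*1 + 1 = 3.
  i=3: a_3=1, p_3 = 1*8 + 3 = 11, q_3 = 1*3 + 1 = 4.
  i=4: a_4=6, p_4 = 6*11 + 8 = 74, q_4 = 6*4 + 3 = 27.
q_4 = 27 > 11, so the last convergent with denominator <= 11 is p_3/q_3 = 11/4.
The closest fraction with denominator <= 11 is either p_3/q_3 or the intermediate fraction (k*p_3 + p_2)/(k*q_3 + q_2) with the largest k >= 1 whose denominator stays <= 11; these approach x as k grows, and every other convergent or intermediate fraction in range is farther away.
Largest k: floor((11 - q_2)/q_3) = floor((11 - 3)/4) = 2.
That gives (2*11 + 8)/(2*4 + 3) = 30/11.
Compare the errors: |x - 11/4| = |74*4 - 11*27|/(27*4) = 1/108, and |x - 30/11| = |74*11 - 30*27|/(27*11) = 4/297.
Cross-multiplying, 1*297 = 297 < 432 = 4*108, so 1/108 is smaller: the convergent 11/4 is closer to x than 30/11.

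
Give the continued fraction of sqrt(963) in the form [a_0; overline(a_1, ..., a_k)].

Write x_i = (sqrt(963) + m_i)/d_i with (m_0, d_0) = (0, 1). a_0 = floor(sqrt(963)) = 31, since 31^2 = 961 <= 963 < 1024 = 32^2.
Iterate m_{i+1} = d_i*a_i - m_i, d_{i+1} = (963 - m_{i+1}^2)/d_i, a_{i+1} = floor((a_0 + m_{i+1})/d_{i+1}):
  m_1 = 1*31 - 0 = 31, d_1 = (963 - 31^2)/1 = 2/1 = 2, a_1 = floor((31 + 31)/2) = 31.
  m_2 = 2*31 - 31 = 31, d_2 = (963 - 31^2)/2 = 2/2 = 1, a_2 = floor((31 + 31)/1) = 62.
  m_3 = 1*62 - 31 = 31, d_3 = (963 - 31^2)/1 = 2/1 = 2: (m_3, d_3) = (m_1, d_1) = (31, 2), so from here the quotients repeat a_1, a_2; the period length is 2.
Hence the expansion of sqrt(963) is a_0 = 31 followed by the repeating block 31, 62 (period 2).

[31; overline(31, 62)]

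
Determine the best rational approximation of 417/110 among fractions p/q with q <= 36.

91/24

Expand x = 417/110 as a continued fraction with the Euclidean algorithm:
  417 = 3*110 + 87, so a_0 = 3.
  110 = 1*87 + 23, so a_1 = 1.
  87 = 3*23 + 18, so a_2 = 3.
  23 = 1*18 + 5, so a_3 = 1.
  18 = 3*5 + 3, so a_4 = 3.
  5 = 1*3 + 2, so a_5 = 1.
  3 = 1*2 + 1, so a_6 = 1.
  2 = 2*1 + 0, so a_7 = 2.
so x = [3; 1, 3, 1, 3, 1, 1, 2].
Convergents (p_i = a_i*p_{i-1} + p_{i-2}, q_i = a_i*q_{i-1} + q_{i-2} with p_{-2}=0, p_{-1}=1, q_{-2}=1, q_{-1}=0), until the denominator exceeds 36:
  i=0: a_0=3, p_0 = 3*1 + 0 = 3, q_0 = 3*0 + 1 = 1.
  i=1: a_1=1, p_1 = 1*3 + 1 = 4, q_1 = 1*1 + 0 = 1.
  i=2: a_2=3, p_2 = 3*4 + 3 = 15, q_2 = 3*1 + 1 = 4.
  i=3: a_3=1, p_3 = 1*15 + 4 = 19, q_3 = 1*4 + 1 = 5.
  i=4: a_4=3, p_4 = 3*19 + 15 = 72, q_4 = 3*5 + 4 = 19.
  i=5: a_5=1, p_5 = 1*72 + 19 = 91, q_5 = 1*19 + 5 = 24.
  i=6: a_6=1, p_6 = 1*91 + 72 = 163, q_6 = 1*24 + 19 = 43.
q_6 = 43 > 36, so the last convergent with denominator <= 36 is p_5/q_5 = 91/24.
The closest fraction with denominator <= 36 is either p_5/q_5 or the intermediate fraction (k*p_5 + p_4)/(k*q_5 + q_4) with the largest k >= 1 whose denominator stays <= 36; these approach x as k grows, and every other convergent or intermediate fraction in range is farther away.
Largest k: floor((36 - q_4)/q_5) = floor((36 - 19)/24) = 0.
Since k = 0, no intermediate fraction beyond p_5/q_5 has denominator <= 36, so the convergent 91/24 is the closest (its error is |417*24 - 91*110|/(110*24) = 2/2640).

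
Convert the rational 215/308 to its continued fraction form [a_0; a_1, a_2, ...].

[0; 1, 2, 3, 4, 1, 5]

Run the Euclidean algorithm on 215 and 308; the successive quotients are the partial quotients a_0, a_1, ... (each step inverts the fractional part left over by the previous one):
  215 = 0*308 + 215, so a_0 = 0.
  308 = 1*215 + 93, so a_1 = 1.
  215 = 2*93 + 29, so a_2 = 2.
  93 = 3*29 + 6, so a_3 = 3.
  29 = 4*6 + 5, so a_4 = 4.
  6 = 1*5 + 1, so a_5 = 1.
  5 = 5*1 + 0, so a_6 = 5.
The remainder reaches 0 after 7 divisions, so the expansion has 7 partial quotients, read off in order.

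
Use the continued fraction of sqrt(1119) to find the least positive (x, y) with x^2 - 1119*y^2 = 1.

(x, y) = (31657255, 946364)

First expand sqrt(1119) as a continued fraction. With x_i = (sqrt(1119) + m_i)/d_i and (m_0, d_0) = (0, 1): a_0 = floor(sqrt(1119)) = 33, since 33^2 = 1089 <= 1119 < 1156 = 34^2.
Iterate m_{i+1} = d_i*a_i - m_i, d_{i+1} = (1119 - m_{i+1}^2)/d_i, a_{i+1} = floor((a_0 + m_{i+1})/d_{i+1}):
  m_1 = 1*33 - 0 = 33, d_1 = (1119 - 33^2)/1 = 30/1 = 30, a_1 = floor((33 + 33)/30) = 2.
  m_2 = 30*2 - 33 = 27, d_2 = (1119 - 27^2)/30 = 390/30 = 13, a_2 = floor((33 + 27)/13) = 4.
  m_3 = 13*4 - 27 = 25, d_3 = (1119 - 25^2)/13 = 494/13 = 38, a_3 = floor((33 + 25)/38) = 1.
  m_4 = 38*1 - 25 = 13, d_4 = (1119 - 13^2)/38 = 950/38 = 25, a_4 = floor((33 + 13)/25) = 1.
  m_5 = 25*1 - 13 = 12, d_5 = (1119 - 12^2)/25 = 975/25 = 39, a_5 = floor((33 + 12)/39) = 1.
  m_6 = 39*1 - 12 = 27, d_6 = (1119 - 27^2)/39 = 390/39 = 10, a_6 = floor((33 + 27)/10) = 6.
  m_7 = 10*6 - 27 = 33, d_7 = (1119 - 33^2)/10 = 30/10 = 3, a_7 = floor((33 + 33)/3) = 22.
  m_8 = 3*22 - 33 = 33, d_8 = (1119 - 33^2)/3 = 30/3 = 10, a_8 = floor((33 + 33)/10) = 6.
  m_9 = 10*6 - 33 = 27, d_9 = (1119 - 27^2)/10 = 390/10 = 39, a_9 = floor((33 + 27)/39) = 1.
  m_10 = 39*1 - 27 = 12, d_10 = (1119 - 12^2)/39 = 975/39 = 25, a_10 = floor((33 + 12)/25) = 1.
  m_11 = 25*1 - 12 = 13, d_11 = (1119 - 13^2)/25 = 950/25 = 38, a_11 = floor((33 + 13)/38) = 1.
  m_12 = 38*1 - 13 = 25, d_12 = (1119 - 25^2)/38 = 494/38 = 13, a_12 = floor((33 + 25)/13) = 4.
  m_13 = 13*4 - 25 = 27, d_13 = (1119 - 27^2)/13 = 390/13 = 30, a_13 = floor((33 + 27)/30) = 2.
  m_14 = 30*2 - 27 = 33, d_14 = (1119 - 33^2)/30 = 30/30 = 1, a_14 = floor((33 + 33)/1) = 66.
  m_15 = 1*66 - 33 = 33, d_15 = (1119 - 33^2)/1 = 30/1 = 30: (m_15, d_15) = (m_1, d_1) = (33, 30), so from here the quotients repeat a_1, ..., a_14; the period length is 14.
So sqrt(1119) = [33; (2, 4, 1, 1, 1, 6, 22, 6, 1, 1, 1, 4, 2, 66)] with period length k = 14.
k is even, so the fundamental solution of x^2 - 1119y^2 = 1 is (p_{k-1}, q_{k-1}) = (p_13, q_13); compute convergents through index 13.
Convergents (p_i = a_i*p_{i-1} + p_{i-2}, q_i = a_i*q_{i-1} + q_{i-2} with p_{-2}=0, p_{-1}=1, q_{-2}=1, q_{-1}=0):
  i=0: a_0=33, p_0 = 33*1 + 0 = 33, q_0 = 33*0 + 1 = 1.
  i=1: a_1=2, p_1 = 2*33 + 1 = 67, q_1 = 2*1 + 0 = 2.
  i=2: a_2=4, p_2 = 4*67 + 33 = 301, q_2 = 4*2 + 1 = 9.
  i=3: a_3=1, p_3 = 1*301 + 67 = 368, q_3 = 1*9 + 2 = 11.
  i=4: a_4=1, p_4 = 1*368 + 301 = 669, q_4 = 1*11 + 9 = 20.
  i=5: a_5=1, p_5 = 1*669 + 368 = 1037, q_5 = 1*20 + 11 = 31.
  i=6: a_6=6, p_6 = 6*1037 + 669 = 6891, q_6 = 6*31 + 20 = 206.
  i=7: a_7=22, p_7 = 22*6891 + 1037 = 152639, q_7 = 22*206 + 31 = 4563.
  i=8: a_8=6, p_8 = 6*152639 + 6891 = 922725, q_8 = 6*4563 + 206 = 27584.
  i=9: a_9=1, p_9 = 1*922725 + 152639 = 1075364, q_9 = 1*27584 + 4563 = 32147.
  i=10: a_10=1, p_10 = 1*1075364 + 922725 = 1998089, q_10 = 1*32147 + 27584 = 59731.
  i=11: a_11=1, p_11 = 1*1998089 + 1075364 = 3073453, q_11 = 1*59731 + 32147 = 91878.
  i=12: a_12=4, p_12 = 4*3073453 + 1998089 = 14291901, q_12 = 4*91878 + 59731 = 427243.
  i=13: a_13=2, p_13 = 2*14291901 + 3073453 = 31657255, q_13 = 2*427243 + 91878 = 946364.
Check: 31657255^2 - 1119*946364^2 = 1002181794135025 - 1002181794135024 = 1, so (x, y) = (31657255, 946364) solves the equation, and by the theorem it is the least positive solution.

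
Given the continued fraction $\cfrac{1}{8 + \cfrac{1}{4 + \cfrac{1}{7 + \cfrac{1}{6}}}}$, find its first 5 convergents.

0/1, 1/8, 4/33, 29/239, 178/1467

Using the convergent recurrence p_i = a_i*p_{i-1} + p_{i-2}, q_i = a_i*q_{i-1} + q_{i-2} with p_{-2}=0, p_{-1}=1, q_{-2}=1, q_{-1}=0:
  i=0: a_0=0, p_0 = 0*1 + 0 = 0, q_0 = 0*0 + 1 = 1.
  i=1: a_1=8, p_1 = 8*0 + 1 = 1, q_1 = 8*1 + 0 = 8.
  i=2: a_2=4, p_2 = 4*1 + 0 = 4, q_2 = 4*8 + 1 = 33.
  i=3: a_3=7, p_3 = 7*4 + 1 = 29, q_3 = 7*33 + 8 = 239.
  i=4: a_4=6, p_4 = 6*29 + 4 = 178, q_4 = 6*239 + 33 = 1467.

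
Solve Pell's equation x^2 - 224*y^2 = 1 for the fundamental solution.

First expand sqrt(224) as a continued fraction. With x_i = (sqrt(224) + m_i)/d_i and (m_0, d_0) = (0, 1): a_0 = floor(sqrt(224)) = 14, since 14^2 = 196 <= 224 < 225 = 15^2.
Iterate m_{i+1} = d_i*a_i - m_i, d_{i+1} = (224 - m_{i+1}^2)/d_i, a_{i+1} = floor((a_0 + m_{i+1})/d_{i+1}):
  m_1 = 1*14 - 0 = 14, d_1 = (224 - 14^2)/1 = 28/1 = 28, a_1 = floor((14 + 14)/28) = 1.
  m_2 = 28*1 - 14 = 14, d_2 = (224 - 14^2)/28 = 28/28 = 1, a_2 = floor((14 + 14)/1) = 28.
  m_3 = 1*28 - 14 = 14, d_3 = (224 - 14^2)/1 = 28/1 = 28: (m_3, d_3) = (m_1, d_1) = (14, 28), so from here the quotients repeat a_1, a_2; the period length is 2.
So sqrt(224) = [14; (1, 28)] with period length k = 2.
k is even, so the fundamental solution of x^2 - 224y^2 = 1 is (p_{k-1}, q_{k-1}) = (p_1, q_1); compute convergents through index 1.
Convergents (p_i = a_i*p_{i-1} + p_{i-2}, q_i = a_i*q_{i-1} + q_{i-2} with p_{-2}=0, p_{-1}=1, q_{-2}=1, q_{-1}=0):
  i=0: a_0=14, p_0 = 14*1 + 0 = 14, q_0 = 14*0 + 1 = 1.
  i=1: a_1=1, p_1 = 1*14 + 1 = 15, q_1 = 1*1 + 0 = 1.
Check: 15^2 - 224*1^2 = 225 - 224 = 1, so (x, y) = (15, 1) solves the equation, and by the theorem it is the least positive solution.

(x, y) = (15, 1)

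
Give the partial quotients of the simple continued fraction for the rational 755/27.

Run the Euclidean algorithm on 755 and 27; the successive quotients are the partial quotients a_0, a_1, ... (each step inverts the fractional part left over by the previous one):
  755 = 27*27 + 26, so a_0 = 27.
  27 = 1*26 + 1, so a_1 = 1.
  26 = 26*1 + 0, so a_2 = 26.
The remainder reaches 0 after 3 divisions, so the expansion has 3 partial quotients, read off in order.

[27; 1, 26]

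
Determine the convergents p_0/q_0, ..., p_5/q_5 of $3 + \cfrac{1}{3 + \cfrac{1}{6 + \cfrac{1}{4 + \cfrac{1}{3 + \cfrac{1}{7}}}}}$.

3/1, 10/3, 63/19, 262/79, 849/256, 6205/1871

Using the convergent recurrence p_i = a_i*p_{i-1} + p_{i-2}, q_i = a_i*q_{i-1} + q_{i-2} with p_{-2}=0, p_{-1}=1, q_{-2}=1, q_{-1}=0:
  i=0: a_0=3, p_0 = 3*1 + 0 = 3, q_0 = 3*0 + 1 = 1.
  i=1: a_1=3, p_1 = 3*3 + 1 = 10, q_1 = 3*1 + 0 = 3.
  i=2: a_2=6, p_2 = 6*10 + 3 = 63, q_2 = 6*3 + 1 = 19.
  i=3: a_3=4, p_3 = 4*63 + 10 = 262, q_3 = 4*19 + 3 = 79.
  i=4: a_4=3, p_4 = 3*262 + 63 = 849, q_4 = 3*79 + 19 = 256.
  i=5: a_5=7, p_5 = 7*849 + 262 = 6205, q_5 = 7*256 + 79 = 1871.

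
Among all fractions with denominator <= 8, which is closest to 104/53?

Expand x = 104/53 as a continued fraction with the Euclidean algorithm:
  104 = 1*53 + 51, so a_0 = 1.
  53 = 1*51 + 2, so a_1 = 1.
  51 = 25*2 + 1, so a_2 = 25.
  2 = 2*1 + 0, so a_3 = 2.
so x = [1; 1, 25, 2].
Convergents (p_i = a_i*p_{i-1} + p_{i-2}, q_i = a_i*q_{i-1} + q_{i-2} with p_{-2}=0, p_{-1}=1, q_{-2}=1, q_{-1}=0), until the denominator exceeds 8:
  i=0: a_0=1, p_0 = 1*1 + 0 = 1, q_0 = 1*0 + 1 = 1.
  i=1: a_1=1, p_1 = 1*1 + 1 = 2, q_1 = 1*1 + 0 = 1.
  i=2: a_2=25, p_2 = 25*2 + 1 = 51, q_2 = 25*1 + 1 = 26.
q_2 = 26 > 8, so the last convergent with denominator <= 8 is p_1/q_1 = 2/1.
The closest fraction with denominator <= 8 is either p_1/q_1 or the intermediate fraction (k*p_1 + p_0)/(k*q_1 + q_0) with the largest k >= 1 whose denominator stays <= 8; these approach x as k grows, and every other convergent or intermediate fraction in range is farther away.
Largest k: floor((8 - q_0)/q_1) = floor((8 - 1)/1) = 7.
That gives (7*2 + 1)/(7*1 + 1) = 15/8.
Compare the errors: |x - 2/1| = |104*1 - 2*53|/(53*1) = 2/53, and |x - 15/8| = |104*8 - 15*53|/(53*8) = 37/424.
Cross-multiplying, 2*424 = 848 < 1961 = 37*53, so 2/53 is smaller: the convergent 2/1 is closer to x than 15/8.

2/1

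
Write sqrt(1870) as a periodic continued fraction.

[43; (4, 9, 2, 1, 3, 2, 3, 1, 2, 9, 4, 86)]

Write x_i = (sqrt(1870) + m_i)/d_i with (m_0, d_0) = (0, 1). a_0 = floor(sqrt(1870)) = 43, since 43^2 = 1849 <= 1870 < 1936 = 44^2.
Iterate m_{i+1} = d_i*a_i - m_i, d_{i+1} = (1870 - m_{i+1}^2)/d_i, a_{i+1} = floor((a_0 + m_{i+1})/d_{i+1}):
  m_1 = 1*43 - 0 = 43, d_1 = (1870 - 43^2)/1 = 21/1 = 21, a_1 = floor((43 + 43)/21) = 4.
  m_2 = 21*4 - 43 = 41, d_2 = (1870 - 41^2)/21 = 189/21 = 9, a_2 = floor((43 + 41)/9) = 9.
  m_3 = 9*9 - 41 = 40, d_3 = (1870 - 40^2)/9 = 270/9 = 30, a_3 = floor((43 + 40)/30) = 2.
  m_4 = 30*2 - 40 = 20, d_4 = (1870 - 20^2)/30 = 1470/30 = 49, a_4 = floor((43 + 20)/49) = 1.
  m_5 = 49*1 - 20 = 29, d_5 = (1870 - 29^2)/49 = 1029/49 = 21, a_5 = floor((43 + 29)/21) = 3.
  m_6 = 21*3 - 29 = 34, d_6 = (1870 - 34^2)/21 = 714/21 = 34, a_6 = floor((43 + 34)/34) = 2.
  m_7 = 34*2 - 34 = 34, d_7 = (1870 - 34^2)/34 = 714/34 = 21, a_7 = floor((43 + 34)/21) = 3.
  m_8 = 21*3 - 34 = 29, d_8 = (1870 - 29^2)/21 = 1029/21 = 49, a_8 = floor((43 + 29)/49) = 1.
  m_9 = 49*1 - 29 = 20, d_9 = (1870 - 20^2)/49 = 1470/49 = 30, a_9 = floor((43 + 20)/30) = 2.
  m_10 = 30*2 - 20 = 40, d_10 = (1870 - 40^2)/30 = 270/30 = 9, a_10 = floor((43 + 40)/9) = 9.
  m_11 = 9*9 - 40 = 41, d_11 = (1870 - 41^2)/9 = 189/9 = 21, a_11 = floor((43 + 41)/21) = 4.
  m_12 = 21*4 - 41 = 43, d_12 = (1870 - 43^2)/21 = 21/21 = 1, a_12 = floor((43 + 43)/1) = 86.
  m_13 = 1*86 - 43 = 43, d_13 = (1870 - 43^2)/1 = 21/1 = 21: (m_13, d_13) = (m_1, d_1) = (43, 21), so from here the quotients repeat a_1, ..., a_12; the period length is 12.
Hence the expansion of sqrt(1870) is a_0 = 43 followed by the repeating block 4, 9, 2, 1, 3, 2, 3, 1, 2, 9, 4, 86 (period 12).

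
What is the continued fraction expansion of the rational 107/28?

[3; 1, 4, 1, 1, 2]

Run the Euclidean algorithm on 107 and 28; the successive quotients are the partial quotients a_0, a_1, ... (each step inverts the fractional part left over by the previous one):
  107 = 3*28 + 23, so a_0 = 3.
  28 = 1*23 + 5, so a_1 = 1.
  23 = 4*5 + 3, so a_2 = 4.
  5 = 1*3 + 2, so a_3 = 1.
  3 = 1*2 + 1, so a_4 = 1.
  2 = 2*1 + 0, so a_5 = 2.
The remainder reaches 0 after 6 divisions, so the expansion has 6 partial quotients, read off in order.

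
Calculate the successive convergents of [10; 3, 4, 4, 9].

10/1, 31/3, 134/13, 567/55, 5237/508

Using the convergent recurrence p_i = a_i*p_{i-1} + p_{i-2}, q_i = a_i*q_{i-1} + q_{i-2} with p_{-2}=0, p_{-1}=1, q_{-2}=1, q_{-1}=0:
  i=0: a_0=10, p_0 = 10*1 + 0 = 10, q_0 = 10*0 + 1 = 1.
  i=1: a_1=3, p_1 = 3*10 + 1 = 31, q_1 = 3*1 + 0 = 3.
  i=2: a_2=4, p_2 = 4*31 + 10 = 134, q_2 = 4*3 + 1 = 13.
  i=3: a_3=4, p_3 = 4*134 + 31 = 567, q_3 = 4*13 + 3 = 55.
  i=4: a_4=9, p_4 = 9*567 + 134 = 5237, q_4 = 9*55 + 13 = 508.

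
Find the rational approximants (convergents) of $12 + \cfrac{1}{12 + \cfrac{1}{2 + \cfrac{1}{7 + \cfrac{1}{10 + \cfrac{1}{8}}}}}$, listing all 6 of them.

12/1, 145/12, 302/25, 2259/187, 22892/1895, 185395/15347

Using the convergent recurrence p_i = a_i*p_{i-1} + p_{i-2}, q_i = a_i*q_{i-1} + q_{i-2} with p_{-2}=0, p_{-1}=1, q_{-2}=1, q_{-1}=0:
  i=0: a_0=12, p_0 = 12*1 + 0 = 12, q_0 = 12*0 + 1 = 1.
  i=1: a_1=12, p_1 = 12*12 + 1 = 145, q_1 = 12*1 + 0 = 12.
  i=2: a_2=2, p_2 = 2*145 + 12 = 302, q_2 = 2*12 + 1 = 25.
  i=3: a_3=7, p_3 = 7*302 + 145 = 2259, q_3 = 7*25 + 12 = 187.
  i=4: a_4=10, p_4 = 10*2259 + 302 = 22892, q_4 = 10*187 + 25 = 1895.
  i=5: a_5=8, p_5 = 8*22892 + 2259 = 185395, q_5 = 8*1895 + 187 = 15347.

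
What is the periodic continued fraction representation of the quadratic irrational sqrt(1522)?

Write x_i = (sqrt(1522) + m_i)/d_i with (m_0, d_0) = (0, 1). a_0 = floor(sqrt(1522)) = 39, since 39^2 = 1521 <= 1522 < 1600 = 40^2.
Iterate m_{i+1} = d_i*a_i - m_i, d_{i+1} = (1522 - m_{i+1}^2)/d_i, a_{i+1} = floor((a_0 + m_{i+1})/d_{i+1}):
  m_1 = 1*39 - 0 = 39, d_1 = (1522 - 39^2)/1 = 1/1 = 1, a_1 = floor((39 + 39)/1) = 78.
  m_2 = 1*78 - 39 = 39, d_2 = (1522 - 39^2)/1 = 1/1 = 1: (m_2, d_2) = (m_1, d_1) = (39, 1), so from here the quotient a_1 repeats; the period length is 1.
Hence the expansion of sqrt(1522) is a_0 = 39 followed by the repeating block 78 (period 1).

[39; (78)]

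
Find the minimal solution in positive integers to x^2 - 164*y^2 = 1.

First expand sqrt(164) as a continued fraction. With x_i = (sqrt(164) + m_i)/d_i and (m_0, d_0) = (0, 1): a_0 = floor(sqrt(164)) = 12, since 12^2 = 144 <= 164 < 169 = 13^2.
Iterate m_{i+1} = d_i*a_i - m_i, d_{i+1} = (164 - m_{i+1}^2)/d_i, a_{i+1} = floor((a_0 + m_{i+1})/d_{i+1}):
  m_1 = 1*12 - 0 = 12, d_1 = (164 - 12^2)/1 = 20/1 = 20, a_1 = floor((12 + 12)/20) = 1.
  m_2 = 20*1 - 12 = 8, d_2 = (164 - 8^2)/20 = 100/20 = 5, a_2 = floor((12 + 8)/5) = 4.
  m_3 = 5*4 - 8 = 12, d_3 = (164 - 12^2)/5 = 20/5 = 4, a_3 = floor((12 + 12)/4) = 6.
  m_4 = 4*6 - 12 = 12, d_4 = (164 - 12^2)/4 = 20/4 = 5, a_4 = floor((12 + 12)/5) = 4.
  m_5 = 5*4 - 12 = 8, d_5 = (164 - 8^2)/5 = 100/5 = 20, a_5 = floor((12 + 8)/20) = 1.
  m_6 = 20*1 - 8 = 12, d_6 = (164 - 12^2)/20 = 20/20 = 1, a_6 = floor((12 + 12)/1) = 24.
  m_7 = 1*24 - 12 = 12, d_7 = (164 - 12^2)/1 = 20/1 = 20: (m_7, d_7) = (m_1, d_1) = (12, 20), so from here the quotients repeat a_1, ..., a_6; the period length is 6.
So sqrt(164) = [12; (1, 4, 6, 4, 1, 24)] with period length k = 6.
k is even, so the fundamental solution of x^2 - 164y^2 = 1 is (p_{k-1}, q_{k-1}) = (p_5, q_5); compute convergents through index 5.
Convergents (p_i = a_i*p_{i-1} + p_{i-2}, q_i = a_i*q_{i-1} + q_{i-2} with p_{-2}=0, p_{-1}=1, q_{-2}=1, q_{-1}=0):
  i=0: a_0=12, p_0 = 12*1 + 0 = 12, q_0 = 12*0 + 1 = 1.
  i=1: a_1=1, p_1 = 1*12 + 1 = 13, q_1 = 1*1 + 0 = 1.
  i=2: a_2=4, p_2 = 4*13 + 12 = 64, q_2 = 4*1 + 1 = 5.
  i=3: a_3=6, p_3 = 6*64 + 13 = 397, q_3 = 6*5 + 1 = 31.
  i=4: a_4=4, p_4 = 4*397 + 64 = 1652, q_4 = 4*31 + 5 = 129.
  i=5: a_5=1, p_5 = 1*1652 + 397 = 2049, q_5 = 1*129 + 31 = 160.
Check: 2049^2 - 164*160^2 = 4198401 - 4198400 = 1, so (x, y) = (2049, 160) solves the equation, and by the theorem it is the least positive solution.

(x, y) = (2049, 160)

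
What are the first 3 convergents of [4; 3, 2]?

Using the convergent recurrence p_i = a_i*p_{i-1} + p_{i-2}, q_i = a_i*q_{i-1} + q_{i-2} with p_{-2}=0, p_{-1}=1, q_{-2}=1, q_{-1}=0:
  i=0: a_0=4, p_0 = 4*1 + 0 = 4, q_0 = 4*0 + 1 = 1.
  i=1: a_1=3, p_1 = 3*4 + 1 = 13, q_1 = 3*1 + 0 = 3.
  i=2: a_2=2, p_2 = 2*13 + 4 = 30, q_2 = 2*3 + 1 = 7.

4/1, 13/3, 30/7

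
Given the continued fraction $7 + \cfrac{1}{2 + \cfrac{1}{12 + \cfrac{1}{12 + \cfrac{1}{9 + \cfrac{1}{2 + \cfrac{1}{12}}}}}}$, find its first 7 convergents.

Using the convergent recurrence p_i = a_i*p_{i-1} + p_{i-2}, q_i = a_i*q_{i-1} + q_{i-2} with p_{-2}=0, p_{-1}=1, q_{-2}=1, q_{-1}=0:
  i=0: a_0=7, p_0 = 7*1 + 0 = 7, q_0 = 7*0 + 1 = 1.
  i=1: a_1=2, p_1 = 2*7 + 1 = 15, q_1 = 2*1 + 0 = 2.
  i=2: a_2=12, p_2 = 12*15 + 7 = 187, q_2 = 12*2 + 1 = 25.
  i=3: a_3=12, p_3 = 12*187 + 15 = 2259, q_3 = 12*25 + 2 = 302.
  i=4: a_4=9, p_4 = 9*2259 + 187 = 20518, q_4 = 9*302 + 25 = 2743.
  i=5: a_5=2, p_5 = 2*20518 + 2259 = 43295, q_5 = 2*2743 + 302 = 5788.
  i=6: a_6=12, p_6 = 12*43295 + 20518 = 540058, q_6 = 12*5788 + 2743 = 72199.

7/1, 15/2, 187/25, 2259/302, 20518/2743, 43295/5788, 540058/72199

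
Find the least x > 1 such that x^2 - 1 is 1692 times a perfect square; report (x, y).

First expand sqrt(1692) as a continued fraction. With x_i = (sqrt(1692) + m_i)/d_i and (m_0, d_0) = (0, 1): a_0 = floor(sqrt(1692)) = 41, since 41^2 = 1681 <= 1692 < 1764 = 42^2.
Iterate m_{i+1} = d_i*a_i - m_i, d_{i+1} = (1692 - m_{i+1}^2)/d_i, a_{i+1} = floor((a_0 + m_{i+1})/d_{i+1}):
  m_1 = 1*41 - 0 = 41, d_1 = (1692 - 41^2)/1 = 11/1 = 11, a_1 = floor((41 + 41)/11) = 7.
  m_2 = 11*7 - 41 = 36, d_2 = (1692 - 36^2)/11 = 396/11 = 36, a_2 = floor((41 + 36)/36) = 2.
  m_3 = 36*2 - 36 = 36, d_3 = (1692 - 36^2)/36 = 396/36 = 11, a_3 = floor((41 + 36)/11) = 7.
  m_4 = 11*7 - 36 = 41, d_4 = (1692 - 41^2)/11 = 11/11 = 1, a_4 = floor((41 + 41)/1) = 82.
  m_5 = 1*82 - 41 = 41, d_5 = (1692 - 41^2)/1 = 11/1 = 11: (m_5, d_5) = (m_1, d_1) = (41, 11), so from here the quotients repeat a_1, ..., a_4; the period length is 4.
So sqrt(1692) = [41; (7, 2, 7, 82)] with period length k = 4.
k is even, so the fundamental solution of x^2 - 1692y^2 = 1 is (p_{k-1}, q_{k-1}) = (p_3, q_3); compute convergents through index 3.
Convergents (p_i = a_i*p_{i-1} + p_{i-2}, q_i = a_i*q_{i-1} + q_{i-2} with p_{-2}=0, p_{-1}=1, q_{-2}=1, q_{-1}=0):
  i=0: a_0=41, p_0 = 41*1 + 0 = 41, q_0 = 41*0 + 1 = 1.
  i=1: a_1=7, p_1 = 7*41 + 1 = 288, q_1 = 7*1 + 0 = 7.
  i=2: a_2=2, p_2 = 2*288 + 41 = 617, q_2 = 2*7 + 1 = 15.
  i=3: a_3=7, p_3 = 7*617 + 288 = 4607, q_3 = 7*15 + 7 = 112.
Check: 4607^2 - 1692*112^2 = 21224449 - 21224448 = 1, so (x, y) = (4607, 112) solves the equation, and by the theorem it is the least positive solution.

(x, y) = (4607, 112)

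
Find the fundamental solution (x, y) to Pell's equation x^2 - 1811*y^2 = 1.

First expand sqrt(1811) as a continued fraction. With x_i = (sqrt(1811) + m_i)/d_i and (m_0, d_0) = (0, 1): a_0 = floor(sqrt(1811)) = 42, since 42^2 = 1764 <= 1811 < 1849 = 43^2.
Iterate m_{i+1} = d_i*a_i - m_i, d_{i+1} = (1811 - m_{i+1}^2)/d_i, a_{i+1} = floor((a_0 + m_{i+1})/d_{i+1}):
  m_1 = 1*42 - 0 = 42, d_1 = (1811 - 42^2)/1 = 47/1 = 47, a_1 = floor((42 + 42)/47) = 1.
  m_2 = 47*1 - 42 = 5, d_2 = (1811 - 5^2)/47 = 1786/47 = 38, a_2 = floor((42 + 5)/38) = 1.
  m_3 = 38*1 - 5 = 33, d_3 = (1811 - 33^2)/38 = 722/38 = 19, a_3 = floor((42 + 33)/19) = 3.
  m_4 = 19*3 - 33 = 24, d_4 = (1811 - 24^2)/19 = 1235/19 = 65, a_4 = floor((42 + 24)/65) = 1.
  m_5 = 65*1 - 24 = 41, d_5 = (1811 - 41^2)/65 = 130/65 = 2, a_5 = floor((42 + 41)/2) = 41.
  m_6 = 2*41 - 41 = 41, d_6 = (1811 - 41^2)/2 = 130/2 = 65, a_6 = floor((42 + 41)/65) = 1.
  m_7 = 65*1 - 41 = 24, d_7 = (1811 - 24^2)/65 = 1235/65 = 19, a_7 = floor((42 + 24)/19) = 3.
  m_8 = 19*3 - 24 = 33, d_8 = (1811 - 33^2)/19 = 722/19 = 38, a_8 = floor((42 + 33)/38) = 1.
  m_9 = 38*1 - 33 = 5, d_9 = (1811 - 5^2)/38 = 1786/38 = 47, a_9 = floor((42 + 5)/47) = 1.
  m_10 = 47*1 - 5 = 42, d_10 = (1811 - 42^2)/47 = 47/47 = 1, a_10 = floor((42 + 42)/1) = 84.
  m_11 = 1*84 - 42 = 42, d_11 = (1811 - 42^2)/1 = 47/1 = 47: (m_11, d_11) = (m_1, d_1) = (42, 47), so from here the quotients repeat a_1, ..., a_10; the period length is 10.
So sqrt(1811) = [42; (1, 1, 3, 1, 41, 1, 3, 1, 1, 84)] with period length k = 10.
k is even, so the fundamental solution of x^2 - 1811y^2 = 1 is (p_{k-1}, q_{k-1}) = (p_9, q_9); compute convergents through index 9.
Convergents (p_i = a_i*p_{i-1} + p_{i-2}, q_i = a_i*q_{i-1} + q_{i-2} with p_{-2}=0, p_{-1}=1, q_{-2}=1, q_{-1}=0):
  i=0: a_0=42, p_0 = 42*1 + 0 = 42, q_0 = 42*0 + 1 = 1.
  i=1: a_1=1, p_1 = 1*42 + 1 = 43, q_1 = 1*1 + 0 = 1.
  i=2: a_2=1, p_2 = 1*43 + 42 = 85, q_2 = 1*1 + 1 = 2.
  i=3: a_3=3, p_3 = 3*85 + 43 = 298, q_3 = 3*2 + 1 = 7.
  i=4: a_4=1, p_4 = 1*298 + 85 = 383, q_4 = 1*7 + 2 = 9.
  i=5: a_5=41, p_5 = 41*383 + 298 = 16001, q_5 = 41*9 + 7 = 376.
  i=6: a_6=1, p_6 = 1*16001 + 383 = 16384, q_6 = 1*376 + 9 = 385.
  i=7: a_7=3, p_7 = 3*16384 + 16001 = 65153, q_7 = 3*385 + 376 = 1531.
  i=8: a_8=1, p_8 = 1*65153 + 16384 = 81537, q_8 = 1*1531 + 385 = 1916.
  i=9: a_9=1, p_9 = 1*81537 + 65153 = 146690, q_9 = 1*1916 + 1531 = 3447.
Check: 146690^2 - 1811*3447^2 = 21517956100 - 21517956099 = 1, so (x, y) = (146690, 3447) solves the equation, and by the theorem it is the least positive solution.

(x, y) = (146690, 3447)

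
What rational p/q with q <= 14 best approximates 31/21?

Expand x = 31/21 as a continued fraction with the Euclidean algorithm:
  31 = 1*21 + 10, so a_0 = 1.
  21 = 2*10 + 1, so a_1 = 2.
  10 = 10*1 + 0, so a_2 = 10.
so x = [1; 2, 10].
Convergents (p_i = a_i*p_{i-1} + p_{i-2}, q_i = a_i*q_{i-1} + q_{i-2} with p_{-2}=0, p_{-1}=1, q_{-2}=1, q_{-1}=0), until the denominator exceeds 14:
  i=0: a_0=1, p_0 = 1*1 + 0 = 1, q_0 = 1*0 + 1 = 1.
  i=1: a_1=2, p_1 = 2*1 + 1 = 3, q_1 = 2*1 + 0 = 2.
  i=2: a_2=10, p_2 = 10*3 + 1 = 31, q_2 = 10*2 + 1 = 21.
q_2 = 21 > 14, so the last convergent with denominator <= 14 is p_1/q_1 = 3/2.
The closest fraction with denominator <= 14 is either p_1/q_1 or the intermediate fraction (k*p_1 + p_0)/(k*q_1 + q_0) with the largest k >= 1 whose denominator stays <= 14; these approach x as k grows, and every other convergent or intermediate fraction in range is farther away.
Largest k: floor((14 - q_0)/q_1) = floor((14 - 1)/2) = 6.
That gives (6*3 + 1)/(6*2 + 1) = 19/13.
Compare the errors: |x - 3/2| = |31*2 - 3*21|/(21*2) = 1/42, and |x - 19/13| = |31*13 - 19*21|/(21*13) = 4/273.
Cross-multiplying, 4*42 = 168 < 273 = 1*273, so 4/273 is smaller: the intermediate fraction 19/13 is closer to x than 3/2.

19/13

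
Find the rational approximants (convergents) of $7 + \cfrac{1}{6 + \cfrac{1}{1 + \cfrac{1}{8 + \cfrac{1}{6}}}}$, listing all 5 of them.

Using the convergent recurrence p_i = a_i*p_{i-1} + p_{i-2}, q_i = a_i*q_{i-1} + q_{i-2} with p_{-2}=0, p_{-1}=1, q_{-2}=1, q_{-1}=0:
  i=0: a_0=7, p_0 = 7*1 + 0 = 7, q_0 = 7*0 + 1 = 1.
  i=1: a_1=6, p_1 = 6*7 + 1 = 43, q_1 = 6*1 + 0 = 6.
  i=2: a_2=1, p_2 = 1*43 + 7 = 50, q_2 = 1*6 + 1 = 7.
  i=3: a_3=8, p_3 = 8*50 + 43 = 443, q_3 = 8*7 + 6 = 62.
  i=4: a_4=6, p_4 = 6*443 + 50 = 2708, q_4 = 6*62 + 7 = 379.

7/1, 43/6, 50/7, 443/62, 2708/379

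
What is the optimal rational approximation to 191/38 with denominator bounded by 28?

Expand x = 191/38 as a continued fraction with the Euclidean algorithm:
  191 = 5*38 + 1, so a_0 = 5.
  38 = 38*1 + 0, so a_1 = 38.
so x = [5; 38].
Convergents (p_i = a_i*p_{i-1} + p_{i-2}, q_i = a_i*q_{i-1} + q_{i-2} with p_{-2}=0, p_{-1}=1, q_{-2}=1, q_{-1}=0), until the denominator exceeds 28:
  i=0: a_0=5, p_0 = 5*1 + 0 = 5, q_0 = 5*0 + 1 = 1.
  i=1: a_1=38, p_1 = 38*5 + 1 = 191, q_1 = 38*1 + 0 = 38.
q_1 = 38 > 28, so the last convergent with denominator <= 28 is p_0/q_0 = 5/1.
The closest fraction with denominator <= 28 is either p_0/q_0 or the intermediate fraction (k*p_0 + p_{-1})/(k*q_0 + q_{-1}) with the largest k >= 1 whose denominator stays <= 28; these approach x as k grows, and every other convergent or intermediate fraction in range is farther away.
Largest k: floor((28 - q_{-1})/q_0) = floor((28 - 0)/1) = 28 (using the seeds p_{-1} = 1, q_{-1} = 0).
That gives (28*5 + 1)/(28*1 + 0) = 141/28.
Compare the errors: |x - 5/1| = |191*1 - 5*38|/(38*1) = 1/38, and |x - 141/28| = |191*28 - 141*38|/(38*28) = 10/1064.
Cross-multiplying, 10*38 = 380 < 1064 = 1*1064, so 10/1064 is smaller: the intermediate fraction 141/28 is closer to x than 5/1.

141/28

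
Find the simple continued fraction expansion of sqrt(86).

[9; (3, 1, 1, 1, 8, 1, 1, 1, 3, 18)]

Write x_i = (sqrt(86) + m_i)/d_i with (m_0, d_0) = (0, 1). a_0 = floor(sqrt(86)) = 9, since 9^2 = 81 <= 86 < 100 = 10^2.
Iterate m_{i+1} = d_i*a_i - m_i, d_{i+1} = (86 - m_{i+1}^2)/d_i, a_{i+1} = floor((a_0 + m_{i+1})/d_{i+1}):
  m_1 = 1*9 - 0 = 9, d_1 = (86 - 9^2)/1 = 5/1 = 5, a_1 = floor((9 + 9)/5) = 3.
  m_2 = 5*3 - 9 = 6, d_2 = (86 - 6^2)/5 = 50/5 = 10, a_2 = floor((9 + 6)/10) = 1.
  m_3 = 10*1 - 6 = 4, d_3 = (86 - 4^2)/10 = 70/10 = 7, a_3 = floor((9 + 4)/7) = 1.
  m_4 = 7*1 - 4 = 3, d_4 = (86 - 3^2)/7 = 77/7 = 11, a_4 = floor((9 + 3)/11) = 1.
  m_5 = 11*1 - 3 = 8, d_5 = (86 - 8^2)/11 = 22/11 = 2, a_5 = floor((9 + 8)/2) = 8.
  m_6 = 2*8 - 8 = 8, d_6 = (86 - 8^2)/2 = 22/2 = 11, a_6 = floor((9 + 8)/11) = 1.
  m_7 = 11*1 - 8 = 3, d_7 = (86 - 3^2)/11 = 77/11 = 7, a_7 = floor((9 + 3)/7) = 1.
  m_8 = 7*1 - 3 = 4, d_8 = (86 - 4^2)/7 = 70/7 = 10, a_8 = floor((9 + 4)/10) = 1.
  m_9 = 10*1 - 4 = 6, d_9 = (86 - 6^2)/10 = 50/10 = 5, a_9 = floor((9 + 6)/5) = 3.
  m_10 = 5*3 - 6 = 9, d_10 = (86 - 9^2)/5 = 5/5 = 1, a_10 = floor((9 + 9)/1) = 18.
  m_11 = 1*18 - 9 = 9, d_11 = (86 - 9^2)/1 = 5/1 = 5: (m_11, d_11) = (m_1, d_1) = (9, 5), so from here the quotients repeat a_1, ..., a_10; the period length is 10.
Hence the expansion of sqrt(86) is a_0 = 9 followed by the repeating block 3, 1, 1, 1, 8, 1, 1, 1, 3, 18 (period 10).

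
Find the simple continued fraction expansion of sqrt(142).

Write x_i = (sqrt(142) + m_i)/d_i with (m_0, d_0) = (0, 1). a_0 = floor(sqrt(142)) = 11, since 11^2 = 121 <= 142 < 144 = 12^2.
Iterate m_{i+1} = d_i*a_i - m_i, d_{i+1} = (142 - m_{i+1}^2)/d_i, a_{i+1} = floor((a_0 + m_{i+1})/d_{i+1}):
  m_1 = 1*11 - 0 = 11, d_1 = (142 - 11^2)/1 = 21/1 = 21, a_1 = floor((11 + 11)/21) = 1.
  m_2 = 21*1 - 11 = 10, d_2 = (142 - 10^2)/21 = 42/21 = 2, a_2 = floor((11 + 10)/2) = 10.
  m_3 = 2*10 - 10 = 10, d_3 = (142 - 10^2)/2 = 42/2 = 21, a_3 = floor((11 + 10)/21) = 1.
  m_4 = 21*1 - 10 = 11, d_4 = (142 - 11^2)/21 = 21/21 = 1, a_4 = floor((11 + 11)/1) = 22.
  m_5 = 1*22 - 11 = 11, d_5 = (142 - 11^2)/1 = 21/1 = 21: (m_5, d_5) = (m_1, d_1) = (11, 21), so from here the quotients repeat a_1, ..., a_4; the period length is 4.
Hence the expansion of sqrt(142) is a_0 = 11 followed by the repeating block 1, 10, 1, 22 (period 4).

[11; (1, 10, 1, 22)]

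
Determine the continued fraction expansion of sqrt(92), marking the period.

[9; (1, 1, 2, 4, 2, 1, 1, 18)]

Write x_i = (sqrt(92) + m_i)/d_i with (m_0, d_0) = (0, 1). a_0 = floor(sqrt(92)) = 9, since 9^2 = 81 <= 92 < 100 = 10^2.
Iterate m_{i+1} = d_i*a_i - m_i, d_{i+1} = (92 - m_{i+1}^2)/d_i, a_{i+1} = floor((a_0 + m_{i+1})/d_{i+1}):
  m_1 = 1*9 - 0 = 9, d_1 = (92 - 9^2)/1 = 11/1 = 11, a_1 = floor((9 + 9)/11) = 1.
  m_2 = 11*1 - 9 = 2, d_2 = (92 - 2^2)/11 = 88/11 = 8, a_2 = floor((9 + 2)/8) = 1.
  m_3 = 8*1 - 2 = 6, d_3 = (92 - 6^2)/8 = 56/8 = 7, a_3 = floor((9 + 6)/7) = 2.
  m_4 = 7*2 - 6 = 8, d_4 = (92 - 8^2)/7 = 28/7 = 4, a_4 = floor((9 + 8)/4) = 4.
  m_5 = 4*4 - 8 = 8, d_5 = (92 - 8^2)/4 = 28/4 = 7, a_5 = floor((9 + 8)/7) = 2.
  m_6 = 7*2 - 8 = 6, d_6 = (92 - 6^2)/7 = 56/7 = 8, a_6 = floor((9 + 6)/8) = 1.
  m_7 = 8*1 - 6 = 2, d_7 = (92 - 2^2)/8 = 88/8 = 11, a_7 = floor((9 + 2)/11) = 1.
  m_8 = 11*1 - 2 = 9, d_8 = (92 - 9^2)/11 = 11/11 = 1, a_8 = floor((9 + 9)/1) = 18.
  m_9 = 1*18 - 9 = 9, d_9 = (92 - 9^2)/1 = 11/1 = 11: (m_9, d_9) = (m_1, d_1) = (9, 11), so from here the quotients repeat a_1, ..., a_8; the period length is 8.
Hence the expansion of sqrt(92) is a_0 = 9 followed by the repeating block 1, 1, 2, 4, 2, 1, 1, 18 (period 8).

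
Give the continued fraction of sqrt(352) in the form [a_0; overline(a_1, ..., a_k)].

[18; overline(1, 3, 5, 9, 5, 3, 1, 36)]

Write x_i = (sqrt(352) + m_i)/d_i with (m_0, d_0) = (0, 1). a_0 = floor(sqrt(352)) = 18, since 18^2 = 324 <= 352 < 361 = 19^2.
Iterate m_{i+1} = d_i*a_i - m_i, d_{i+1} = (352 - m_{i+1}^2)/d_i, a_{i+1} = floor((a_0 + m_{i+1})/d_{i+1}):
  m_1 = 1*18 - 0 = 18, d_1 = (352 - 18^2)/1 = 28/1 = 28, a_1 = floor((18 + 18)/28) = 1.
  m_2 = 28*1 - 18 = 10, d_2 = (352 - 10^2)/28 = 252/28 = 9, a_2 = floor((18 + 10)/9) = 3.
  m_3 = 9*3 - 10 = 17, d_3 = (352 - 17^2)/9 = 63/9 = 7, a_3 = floor((18 + 17)/7) = 5.
  m_4 = 7*5 - 17 = 18, d_4 = (352 - 18^2)/7 = 28/7 = 4, a_4 = floor((18 + 18)/4) = 9.
  m_5 = 4*9 - 18 = 18, d_5 = (352 - 18^2)/4 = 28/4 = 7, a_5 = floor((18 + 18)/7) = 5.
  m_6 = 7*5 - 18 = 17, d_6 = (352 - 17^2)/7 = 63/7 = 9, a_6 = floor((18 + 17)/9) = 3.
  m_7 = 9*3 - 17 = 10, d_7 = (352 - 10^2)/9 = 252/9 = 28, a_7 = floor((18 + 10)/28) = 1.
  m_8 = 28*1 - 10 = 18, d_8 = (352 - 18^2)/28 = 28/28 = 1, a_8 = floor((18 + 18)/1) = 36.
  m_9 = 1*36 - 18 = 18, d_9 = (352 - 18^2)/1 = 28/1 = 28: (m_9, d_9) = (m_1, d_1) = (18, 28), so from here the quotients repeat a_1, ..., a_8; the period length is 8.
Hence the expansion of sqrt(352) is a_0 = 18 followed by the repeating block 1, 3, 5, 9, 5, 3, 1, 36 (period 8).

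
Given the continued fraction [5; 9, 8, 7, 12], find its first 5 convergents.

Using the convergent recurrence p_i = a_i*p_{i-1} + p_{i-2}, q_i = a_i*q_{i-1} + q_{i-2} with p_{-2}=0, p_{-1}=1, q_{-2}=1, q_{-1}=0:
  i=0: a_0=5, p_0 = 5*1 + 0 = 5, q_0 = 5*0 + 1 = 1.
  i=1: a_1=9, p_1 = 9*5 + 1 = 46, q_1 = 9*1 + 0 = 9.
  i=2: a_2=8, p_2 = 8*46 + 5 = 373, q_2 = 8*9 + 1 = 73.
  i=3: a_3=7, p_3 = 7*373 + 46 = 2657, q_3 = 7*73 + 9 = 520.
  i=4: a_4=12, p_4 = 12*2657 + 373 = 32257, q_4 = 12*520 + 73 = 6313.

5/1, 46/9, 373/73, 2657/520, 32257/6313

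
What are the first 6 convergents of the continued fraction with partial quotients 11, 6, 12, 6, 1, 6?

11/1, 67/6, 815/73, 4957/444, 5772/517, 39589/3546

Using the convergent recurrence p_i = a_i*p_{i-1} + p_{i-2}, q_i = a_i*q_{i-1} + q_{i-2} with p_{-2}=0, p_{-1}=1, q_{-2}=1, q_{-1}=0:
  i=0: a_0=11, p_0 = 11*1 + 0 = 11, q_0 = 11*0 + 1 = 1.
  i=1: a_1=6, p_1 = 6*11 + 1 = 67, q_1 = 6*1 + 0 = 6.
  i=2: a_2=12, p_2 = 12*67 + 11 = 815, q_2 = 12*6 + 1 = 73.
  i=3: a_3=6, p_3 = 6*815 + 67 = 4957, q_3 = 6*73 + 6 = 444.
  i=4: a_4=1, p_4 = 1*4957 + 815 = 5772, q_4 = 1*444 + 73 = 517.
  i=5: a_5=6, p_5 = 6*5772 + 4957 = 39589, q_5 = 6*517 + 444 = 3546.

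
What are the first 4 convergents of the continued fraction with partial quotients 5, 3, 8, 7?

Using the convergent recurrence p_i = a_i*p_{i-1} + p_{i-2}, q_i = a_i*q_{i-1} + q_{i-2} with p_{-2}=0, p_{-1}=1, q_{-2}=1, q_{-1}=0:
  i=0: a_0=5, p_0 = 5*1 + 0 = 5, q_0 = 5*0 + 1 = 1.
  i=1: a_1=3, p_1 = 3*5 + 1 = 16, q_1 = 3*1 + 0 = 3.
  i=2: a_2=8, p_2 = 8*16 + 5 = 133, q_2 = 8*3 + 1 = 25.
  i=3: a_3=7, p_3 = 7*133 + 16 = 947, q_3 = 7*25 + 3 = 178.

5/1, 16/3, 133/25, 947/178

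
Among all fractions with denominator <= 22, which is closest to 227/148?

23/15

Expand x = 227/148 as a continued fraction with the Euclidean algorithm:
  227 = 1*148 + 79, so a_0 = 1.
  148 = 1*79 + 69, so a_1 = 1.
  79 = 1*69 + 10, so a_2 = 1.
  69 = 6*10 + 9, so a_3 = 6.
  10 = 1*9 + 1, so a_4 = 1.
  9 = 9*1 + 0, so a_5 = 9.
so x = [1; 1, 1, 6, 1, 9].
Convergents (p_i = a_i*p_{i-1} + p_{i-2}, q_i = a_i*q_{i-1} + q_{i-2} with p_{-2}=0, p_{-1}=1, q_{-2}=1, q_{-1}=0), until the denominator exceeds 22:
  i=0: a_0=1, p_0 = 1*1 + 0 = 1, q_0 = 1*0 + 1 = 1.
  i=1: a_1=1, p_1 = 1*1 + 1 = 2, q_1 = 1*1 + 0 = 1.
  i=2: a_2=1, p_2 = 1*2 + 1 = 3, q_2 = 1*1 + 1 = 2.
  i=3: a_3=6, p_3 = 6*3 + 2 = 20, q_3 = 6*2 + 1 = 13.
  i=4: a_4=1, p_4 = 1*20 + 3 = 23, q_4 = 1*13 + 2 = 15.
  i=5: a_5=9, p_5 = 9*23 + 20 = 227, q_5 = 9*15 + 13 = 148.
q_5 = 148 > 22, so the last convergent with denominator <= 22 is p_4/q_4 = 23/15.
The closest fraction with denominator <= 22 is either p_4/q_4 or the intermediate fraction (k*p_4 + p_3)/(k*q_4 + q_3) with the largest k >= 1 whose denominator stays <= 22; these approach x as k grows, and every other convergent or intermediate fraction in range is farther away.
Largest k: floor((22 - q_3)/q_4) = floor((22 - 13)/15) = 0.
Since k = 0, no intermediate fraction beyond p_4/q_4 has denominator <= 22, so the convergent 23/15 is the closest (its error is |227*15 - 23*148|/(148*15) = 1/2220).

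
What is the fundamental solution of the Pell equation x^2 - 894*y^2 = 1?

(x, y) = (299, 10)

First expand sqrt(894) as a continued fraction. With x_i = (sqrt(894) + m_i)/d_i and (m_0, d_0) = (0, 1): a_0 = floor(sqrt(894)) = 29, since 29^2 = 841 <= 894 < 900 = 30^2.
Iterate m_{i+1} = d_i*a_i - m_i, d_{i+1} = (894 - m_{i+1}^2)/d_i, a_{i+1} = floor((a_0 + m_{i+1})/d_{i+1}):
  m_1 = 1*29 - 0 = 29, d_1 = (894 - 29^2)/1 = 53/1 = 53, a_1 = floor((29 + 29)/53) = 1.
  m_2 = 53*1 - 29 = 24, d_2 = (894 - 24^2)/53 = 318/53 = 6, a_2 = floor((29 + 24)/6) = 8.
  m_3 = 6*8 - 24 = 24, d_3 = (894 - 24^2)/6 = 318/6 = 53, a_3 = floor((29 + 24)/53) = 1.
  m_4 = 53*1 - 24 = 29, d_4 = (894 - 29^2)/53 = 53/53 = 1, a_4 = floor((29 + 29)/1) = 58.
  m_5 = 1*58 - 29 = 29, d_5 = (894 - 29^2)/1 = 53/1 = 53: (m_5, d_5) = (m_1, d_1) = (29, 53), so from here the quotients repeat a_1, ..., a_4; the period length is 4.
So sqrt(894) = [29; (1, 8, 1, 58)] with period length k = 4.
k is even, so the fundamental solution of x^2 - 894y^2 = 1 is (p_{k-1}, q_{k-1}) = (p_3, q_3); compute convergents through index 3.
Convergents (p_i = a_i*p_{i-1} + p_{i-2}, q_i = a_i*q_{i-1} + q_{i-2} with p_{-2}=0, p_{-1}=1, q_{-2}=1, q_{-1}=0):
  i=0: a_0=29, p_0 = 29*1 + 0 = 29, q_0 = 29*0 + 1 = 1.
  i=1: a_1=1, p_1 = 1*29 + 1 = 30, q_1 = 1*1 + 0 = 1.
  i=2: a_2=8, p_2 = 8*30 + 29 = 269, q_2 = 8*1 + 1 = 9.
  i=3: a_3=1, p_3 = 1*269 + 30 = 299, q_3 = 1*9 + 1 = 10.
Check: 299^2 - 894*10^2 = 89401 - 89400 = 1, so (x, y) = (299, 10) solves the equation, and by the theorem it is the least positive solution.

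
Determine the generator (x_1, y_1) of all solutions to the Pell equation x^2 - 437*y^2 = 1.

First expand sqrt(437) as a continued fraction. With x_i = (sqrt(437) + m_i)/d_i and (m_0, d_0) = (0, 1): a_0 = floor(sqrt(437)) = 20, since 20^2 = 400 <= 437 < 441 = 21^2.
Iterate m_{i+1} = d_i*a_i - m_i, d_{i+1} = (437 - m_{i+1}^2)/d_i, a_{i+1} = floor((a_0 + m_{i+1})/d_{i+1}):
  m_1 = 1*20 - 0 = 20, d_1 = (437 - 20^2)/1 = 37/1 = 37, a_1 = floor((20 + 20)/37) = 1.
  m_2 = 37*1 - 20 = 17, d_2 = (437 - 17^2)/37 = 148/37 = 4, a_2 = floor((20 + 17)/4) = 9.
  m_3 = 4*9 - 17 = 19, d_3 = (437 - 19^2)/4 = 76/4 = 19, a_3 = floor((20 + 19)/19) = 2.
  m_4 = 19*2 - 19 = 19, d_4 = (437 - 19^2)/19 = 76/19 = 4, a_4 = floor((20 + 19)/4) = 9.
  m_5 = 4*9 - 19 = 17, d_5 = (437 - 17^2)/4 = 148/4 = 37, a_5 = floor((20 + 17)/37) = 1.
  m_6 = 37*1 - 17 = 20, d_6 = (437 - 20^2)/37 = 37/37 = 1, a_6 = floor((20 + 20)/1) = 40.
  m_7 = 1*40 - 20 = 20, d_7 = (437 - 20^2)/1 = 37/1 = 37: (m_7, d_7) = (m_1, d_1) = (20, 37), so from here the quotients repeat a_1, ..., a_6; the period length is 6.
So sqrt(437) = [20; (1, 9, 2, 9, 1, 40)] with period length k = 6.
k is even, so the fundamental solution of x^2 - 437y^2 = 1 is (p_{k-1}, q_{k-1}) = (p_5, q_5); compute convergents through index 5.
Convergents (p_i = a_i*p_{i-1} + p_{i-2}, q_i = a_i*q_{i-1} + q_{i-2} with p_{-2}=0, p_{-1}=1, q_{-2}=1, q_{-1}=0):
  i=0: a_0=20, p_0 = 20*1 + 0 = 20, q_0 = 20*0 + 1 = 1.
  i=1: a_1=1, p_1 = 1*20 + 1 = 21, q_1 = 1*1 + 0 = 1.
  i=2: a_2=9, p_2 = 9*21 + 20 = 209, q_2 = 9*1 + 1 = 10.
  i=3: a_3=2, p_3 = 2*209 + 21 = 439, q_3 = 2*10 + 1 = 21.
  i=4: a_4=9, p_4 = 9*439 + 209 = 4160, q_4 = 9*21 + 10 = 199.
  i=5: a_5=1, p_5 = 1*4160 + 439 = 4599, q_5 = 1*199 + 21 = 220.
Check: 4599^2 - 437*220^2 = 21150801 - 21150800 = 1, so (x, y) = (4599, 220) solves the equation, and by the theorem it is the least positive solution.

(x, y) = (4599, 220)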